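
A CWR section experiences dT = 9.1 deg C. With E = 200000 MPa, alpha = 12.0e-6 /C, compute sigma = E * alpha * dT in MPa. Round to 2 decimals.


sigma = E * alpha * dT
sigma = 200000 * 12.0e-6 * 9.1
sigma = 2.4 * 9.1
sigma = 21.84 MPa

21.84


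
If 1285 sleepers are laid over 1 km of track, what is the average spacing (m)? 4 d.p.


Spacing = 1000 m / number of sleepers
Spacing = 1000 / 1285
Spacing = 0.7782 m

0.7782


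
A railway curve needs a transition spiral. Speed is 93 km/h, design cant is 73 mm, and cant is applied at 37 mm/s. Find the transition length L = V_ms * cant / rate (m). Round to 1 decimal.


Convert speed: V = 93 / 3.6 = 25.8333 m/s
L = 25.8333 * 73 / 37
L = 1885.8333 / 37
L = 51.0 m

51.0


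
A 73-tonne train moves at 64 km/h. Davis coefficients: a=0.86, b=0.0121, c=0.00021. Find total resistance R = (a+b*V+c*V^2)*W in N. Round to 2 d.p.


b*V = 0.0121 * 64 = 0.7744
c*V^2 = 0.00021 * 4096 = 0.86016
R_per_t = 0.86 + 0.7744 + 0.86016 = 2.49456 N/t
R_total = 2.49456 * 73 = 182.10 N

182.10


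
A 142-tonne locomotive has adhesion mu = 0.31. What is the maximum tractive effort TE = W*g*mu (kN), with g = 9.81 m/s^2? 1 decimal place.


TE_max = W * g * mu
TE_max = 142 * 9.81 * 0.31
TE_max = 1393.02 * 0.31
TE_max = 431.8 kN

431.8


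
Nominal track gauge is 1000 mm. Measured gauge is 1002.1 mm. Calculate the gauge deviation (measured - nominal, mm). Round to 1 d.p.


Deviation = measured - nominal
Deviation = 1002.1 - 1000
Deviation = 2.1 mm

2.1


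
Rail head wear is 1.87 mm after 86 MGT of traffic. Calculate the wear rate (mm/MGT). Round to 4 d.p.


Wear rate = total wear / cumulative tonnage
Rate = 1.87 / 86
Rate = 0.0217 mm/MGT

0.0217


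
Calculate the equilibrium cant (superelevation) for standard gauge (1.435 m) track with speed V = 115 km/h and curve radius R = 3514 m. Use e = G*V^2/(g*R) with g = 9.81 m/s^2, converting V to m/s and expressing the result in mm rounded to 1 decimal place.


Convert speed: V = 115 / 3.6 = 31.9444 m/s
Apply formula: e = 1.435 * 31.9444^2 / (9.81 * 3514)
e = 1.435 * 1020.4475 / 34472.34
e = 0.042479 m = 42.5 mm

42.5


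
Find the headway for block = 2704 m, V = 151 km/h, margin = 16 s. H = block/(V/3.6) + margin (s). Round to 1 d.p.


V = 151 / 3.6 = 41.9444 m/s
Block traversal time = 2704 / 41.9444 = 64.4662 s
Headway = 64.4662 + 16
Headway = 80.5 s

80.5


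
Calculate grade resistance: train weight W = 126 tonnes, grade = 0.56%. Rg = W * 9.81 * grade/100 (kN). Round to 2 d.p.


Rg = W * 9.81 * grade / 100
Rg = 126 * 9.81 * 0.56 / 100
Rg = 1236.06 * 0.0056
Rg = 6.92 kN

6.92


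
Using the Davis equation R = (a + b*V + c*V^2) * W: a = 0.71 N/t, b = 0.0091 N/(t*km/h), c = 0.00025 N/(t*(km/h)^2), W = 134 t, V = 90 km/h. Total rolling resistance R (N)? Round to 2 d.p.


b*V = 0.0091 * 90 = 0.819
c*V^2 = 0.00025 * 8100 = 2.025
R_per_t = 0.71 + 0.819 + 2.025 = 3.554 N/t
R_total = 3.554 * 134 = 476.24 N

476.24


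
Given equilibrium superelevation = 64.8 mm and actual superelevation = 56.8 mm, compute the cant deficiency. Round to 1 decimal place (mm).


Cant deficiency = equilibrium cant - actual cant
CD = 64.8 - 56.8
CD = 8.0 mm

8.0


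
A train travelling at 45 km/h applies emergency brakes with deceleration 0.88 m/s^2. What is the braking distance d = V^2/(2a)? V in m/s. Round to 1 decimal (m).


Convert speed: V = 45 / 3.6 = 12.5 m/s
V^2 = 156.25
d = 156.25 / (2 * 0.88)
d = 156.25 / 1.76
d = 88.8 m

88.8


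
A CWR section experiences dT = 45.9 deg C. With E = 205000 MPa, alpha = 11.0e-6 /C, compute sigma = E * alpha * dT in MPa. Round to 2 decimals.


sigma = E * alpha * dT
sigma = 205000 * 11.0e-6 * 45.9
sigma = 2.255 * 45.9
sigma = 103.50 MPa

103.50


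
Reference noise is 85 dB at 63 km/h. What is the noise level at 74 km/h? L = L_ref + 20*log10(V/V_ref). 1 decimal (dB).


V/V_ref = 74 / 63 = 1.174603
log10(1.174603) = 0.069891
20 * 0.069891 = 1.3978
L = 85 + 1.3978 = 86.4 dB

86.4


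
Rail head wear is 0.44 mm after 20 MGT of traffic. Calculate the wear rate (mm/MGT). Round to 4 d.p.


Wear rate = total wear / cumulative tonnage
Rate = 0.44 / 20
Rate = 0.0220 mm/MGT

0.0220


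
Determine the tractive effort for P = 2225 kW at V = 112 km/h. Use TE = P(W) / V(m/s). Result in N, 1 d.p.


Convert: P = 2225 kW = 2225000 W
V = 112 / 3.6 = 31.1111 m/s
TE = 2225000 / 31.1111
TE = 71517.9 N

71517.9


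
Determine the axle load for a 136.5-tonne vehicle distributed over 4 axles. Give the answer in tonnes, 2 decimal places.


Load per axle = total weight / number of axles
Load = 136.5 / 4
Load = 34.13 tonnes

34.13


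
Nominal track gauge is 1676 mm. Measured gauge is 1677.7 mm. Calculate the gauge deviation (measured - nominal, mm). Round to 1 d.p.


Deviation = measured - nominal
Deviation = 1677.7 - 1676
Deviation = 1.7 mm

1.7


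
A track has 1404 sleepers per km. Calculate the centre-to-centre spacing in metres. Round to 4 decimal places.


Spacing = 1000 m / number of sleepers
Spacing = 1000 / 1404
Spacing = 0.7123 m

0.7123


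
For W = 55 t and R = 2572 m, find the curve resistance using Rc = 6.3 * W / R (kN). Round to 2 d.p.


Rc = 6.3 * W / R
Rc = 6.3 * 55 / 2572
Rc = 346.5 / 2572
Rc = 0.13 kN

0.13


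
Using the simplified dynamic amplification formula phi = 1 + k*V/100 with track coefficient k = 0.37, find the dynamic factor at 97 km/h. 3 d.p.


phi = 1 + k * V / 100
phi = 1 + 0.37 * 97 / 100
phi = 1 + 0.3589
phi = 1.359

1.359


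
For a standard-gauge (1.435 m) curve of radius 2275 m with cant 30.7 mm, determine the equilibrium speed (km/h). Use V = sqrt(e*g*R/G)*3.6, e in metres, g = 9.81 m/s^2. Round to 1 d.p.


Convert cant: e = 30.7 mm = 0.0307 m
V_ms = sqrt(0.0307 * 9.81 * 2275 / 1.435)
V_ms = sqrt(477.459878) = 21.8509 m/s
V = 21.8509 * 3.6 = 78.7 km/h

78.7


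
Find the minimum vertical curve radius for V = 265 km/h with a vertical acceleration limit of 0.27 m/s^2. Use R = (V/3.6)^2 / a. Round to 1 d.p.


Convert speed: V = 265 / 3.6 = 73.6111 m/s
V^2 = 5418.5957 m^2/s^2
R_v = 5418.5957 / 0.27
R_v = 20068.9 m

20068.9


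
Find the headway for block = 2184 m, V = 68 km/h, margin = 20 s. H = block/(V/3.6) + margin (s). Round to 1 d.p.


V = 68 / 3.6 = 18.8889 m/s
Block traversal time = 2184 / 18.8889 = 115.6235 s
Headway = 115.6235 + 20
Headway = 135.6 s

135.6


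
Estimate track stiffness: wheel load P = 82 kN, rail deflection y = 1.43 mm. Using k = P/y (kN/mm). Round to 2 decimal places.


Track stiffness k = P / y
k = 82 / 1.43
k = 57.34 kN/mm

57.34


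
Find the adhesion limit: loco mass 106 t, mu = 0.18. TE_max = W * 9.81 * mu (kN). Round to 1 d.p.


TE_max = W * g * mu
TE_max = 106 * 9.81 * 0.18
TE_max = 1039.86 * 0.18
TE_max = 187.2 kN

187.2


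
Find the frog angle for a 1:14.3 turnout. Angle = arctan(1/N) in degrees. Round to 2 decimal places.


1/N = 1/14.3 = 0.06993
angle = arctan(0.06993) = 0.069816 rad
angle = 0.069816 * 180/pi = 4.00 degrees

4.00


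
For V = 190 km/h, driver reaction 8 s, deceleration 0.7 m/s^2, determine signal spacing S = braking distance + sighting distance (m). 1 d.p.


V = 190 / 3.6 = 52.7778 m/s
Braking distance = 52.7778^2 / (2*0.7) = 1989.6384 m
Sighting distance = 52.7778 * 8 = 422.2222 m
S = 1989.6384 + 422.2222 = 2411.9 m

2411.9


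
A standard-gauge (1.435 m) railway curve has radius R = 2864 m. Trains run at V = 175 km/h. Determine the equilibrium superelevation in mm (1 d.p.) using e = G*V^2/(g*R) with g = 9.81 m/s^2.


Convert speed: V = 175 / 3.6 = 48.6111 m/s
Apply formula: e = 1.435 * 48.6111^2 / (9.81 * 2864)
e = 1.435 * 2363.0401 / 28095.84
e = 0.120693 m = 120.7 mm

120.7


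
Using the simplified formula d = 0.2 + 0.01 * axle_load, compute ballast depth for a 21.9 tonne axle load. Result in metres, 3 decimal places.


d = 0.2 + 0.01 * 21.9
d = 0.2 + 0.219
d = 0.419 m

0.419


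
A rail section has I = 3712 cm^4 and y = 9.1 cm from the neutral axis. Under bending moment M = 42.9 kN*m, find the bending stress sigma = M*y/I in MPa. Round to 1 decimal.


Convert units:
M = 42.9 kN*m = 42900000 N*mm
y = 9.1 cm = 91 mm
I = 3712 cm^4 = 37120000 mm^4
sigma = 42900000 * 91 / 37120000
sigma = 105.2 MPa

105.2


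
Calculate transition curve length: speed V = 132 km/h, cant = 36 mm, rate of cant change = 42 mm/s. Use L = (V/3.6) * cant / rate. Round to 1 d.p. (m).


Convert speed: V = 132 / 3.6 = 36.6667 m/s
L = 36.6667 * 36 / 42
L = 1320.0 / 42
L = 31.4 m

31.4


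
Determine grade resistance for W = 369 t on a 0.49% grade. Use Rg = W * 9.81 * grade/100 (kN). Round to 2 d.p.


Rg = W * 9.81 * grade / 100
Rg = 369 * 9.81 * 0.49 / 100
Rg = 3619.89 * 0.0049
Rg = 17.74 kN

17.74


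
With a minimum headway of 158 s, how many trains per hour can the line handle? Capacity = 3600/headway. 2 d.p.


Capacity = 3600 / headway
Capacity = 3600 / 158
Capacity = 22.78 trains/hour

22.78


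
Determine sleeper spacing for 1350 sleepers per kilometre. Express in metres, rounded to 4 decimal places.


Spacing = 1000 m / number of sleepers
Spacing = 1000 / 1350
Spacing = 0.7407 m

0.7407


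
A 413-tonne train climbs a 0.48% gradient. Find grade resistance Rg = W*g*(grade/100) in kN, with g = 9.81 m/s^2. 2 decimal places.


Rg = W * 9.81 * grade / 100
Rg = 413 * 9.81 * 0.48 / 100
Rg = 4051.53 * 0.0048
Rg = 19.45 kN

19.45


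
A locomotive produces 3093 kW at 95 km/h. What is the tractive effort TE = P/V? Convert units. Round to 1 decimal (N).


Convert: P = 3093 kW = 3093000 W
V = 95 / 3.6 = 26.3889 m/s
TE = 3093000 / 26.3889
TE = 117208.4 N

117208.4


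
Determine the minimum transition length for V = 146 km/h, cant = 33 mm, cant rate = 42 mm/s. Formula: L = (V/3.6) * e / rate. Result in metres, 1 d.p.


Convert speed: V = 146 / 3.6 = 40.5556 m/s
L = 40.5556 * 33 / 42
L = 1338.3333 / 42
L = 31.9 m

31.9


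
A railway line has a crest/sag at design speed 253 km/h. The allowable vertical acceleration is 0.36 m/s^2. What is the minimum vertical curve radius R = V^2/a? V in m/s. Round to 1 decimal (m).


Convert speed: V = 253 / 3.6 = 70.2778 m/s
V^2 = 4938.966 m^2/s^2
R_v = 4938.966 / 0.36
R_v = 13719.4 m

13719.4


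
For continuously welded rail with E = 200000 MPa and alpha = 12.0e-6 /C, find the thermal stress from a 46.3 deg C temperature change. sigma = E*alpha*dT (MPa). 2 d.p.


sigma = E * alpha * dT
sigma = 200000 * 12.0e-6 * 46.3
sigma = 2.4 * 46.3
sigma = 111.12 MPa

111.12


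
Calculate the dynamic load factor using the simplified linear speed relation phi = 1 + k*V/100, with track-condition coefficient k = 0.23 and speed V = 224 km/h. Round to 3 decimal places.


phi = 1 + k * V / 100
phi = 1 + 0.23 * 224 / 100
phi = 1 + 0.5152
phi = 1.515

1.515


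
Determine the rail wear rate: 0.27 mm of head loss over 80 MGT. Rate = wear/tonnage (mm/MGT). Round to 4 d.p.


Wear rate = total wear / cumulative tonnage
Rate = 0.27 / 80
Rate = 0.0034 mm/MGT

0.0034


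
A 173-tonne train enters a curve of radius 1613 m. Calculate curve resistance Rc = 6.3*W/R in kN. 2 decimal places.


Rc = 6.3 * W / R
Rc = 6.3 * 173 / 1613
Rc = 1089.9 / 1613
Rc = 0.68 kN

0.68


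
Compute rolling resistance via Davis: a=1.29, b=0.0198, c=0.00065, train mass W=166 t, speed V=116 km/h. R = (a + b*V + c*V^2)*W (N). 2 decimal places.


b*V = 0.0198 * 116 = 2.2968
c*V^2 = 0.00065 * 13456 = 8.7464
R_per_t = 1.29 + 2.2968 + 8.7464 = 12.3332 N/t
R_total = 12.3332 * 166 = 2047.31 N

2047.31


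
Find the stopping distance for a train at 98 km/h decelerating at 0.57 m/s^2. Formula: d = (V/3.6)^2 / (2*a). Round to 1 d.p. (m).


Convert speed: V = 98 / 3.6 = 27.2222 m/s
V^2 = 741.0494
d = 741.0494 / (2 * 0.57)
d = 741.0494 / 1.14
d = 650.0 m

650.0


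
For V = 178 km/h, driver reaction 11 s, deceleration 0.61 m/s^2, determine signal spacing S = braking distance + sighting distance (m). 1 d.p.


V = 178 / 3.6 = 49.4444 m/s
Braking distance = 49.4444^2 / (2*0.61) = 2003.896 m
Sighting distance = 49.4444 * 11 = 543.8889 m
S = 2003.896 + 543.8889 = 2547.8 m

2547.8


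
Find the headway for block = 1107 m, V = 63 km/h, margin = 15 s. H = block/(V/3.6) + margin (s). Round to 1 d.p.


V = 63 / 3.6 = 17.5 m/s
Block traversal time = 1107 / 17.5 = 63.2571 s
Headway = 63.2571 + 15
Headway = 78.3 s

78.3


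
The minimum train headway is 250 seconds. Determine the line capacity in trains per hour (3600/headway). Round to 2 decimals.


Capacity = 3600 / headway
Capacity = 3600 / 250
Capacity = 14.40 trains/hour

14.40


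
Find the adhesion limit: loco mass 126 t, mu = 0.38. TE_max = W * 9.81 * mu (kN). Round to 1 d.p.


TE_max = W * g * mu
TE_max = 126 * 9.81 * 0.38
TE_max = 1236.06 * 0.38
TE_max = 469.7 kN

469.7


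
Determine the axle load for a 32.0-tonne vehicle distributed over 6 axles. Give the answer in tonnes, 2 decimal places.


Load per axle = total weight / number of axles
Load = 32.0 / 6
Load = 5.33 tonnes

5.33


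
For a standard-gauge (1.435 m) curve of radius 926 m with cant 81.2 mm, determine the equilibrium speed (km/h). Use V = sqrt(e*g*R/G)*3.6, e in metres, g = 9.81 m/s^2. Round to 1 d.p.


Convert cant: e = 81.2 mm = 0.0812 m
V_ms = sqrt(0.0812 * 9.81 * 926 / 1.435)
V_ms = sqrt(514.024859) = 22.6721 m/s
V = 22.6721 * 3.6 = 81.6 km/h

81.6


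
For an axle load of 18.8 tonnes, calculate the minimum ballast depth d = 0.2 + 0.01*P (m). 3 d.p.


d = 0.2 + 0.01 * 18.8
d = 0.2 + 0.188
d = 0.388 m

0.388


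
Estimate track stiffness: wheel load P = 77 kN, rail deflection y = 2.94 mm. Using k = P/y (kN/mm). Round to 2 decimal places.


Track stiffness k = P / y
k = 77 / 2.94
k = 26.19 kN/mm

26.19


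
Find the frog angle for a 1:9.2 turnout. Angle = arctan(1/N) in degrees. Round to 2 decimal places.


1/N = 1/9.2 = 0.108696
angle = arctan(0.108696) = 0.108271 rad
angle = 0.108271 * 180/pi = 6.20 degrees

6.20


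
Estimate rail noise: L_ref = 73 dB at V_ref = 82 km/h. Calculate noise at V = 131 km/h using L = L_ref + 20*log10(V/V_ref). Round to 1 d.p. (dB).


V/V_ref = 131 / 82 = 1.597561
log10(1.597561) = 0.203457
20 * 0.203457 = 4.0691
L = 73 + 4.0691 = 77.1 dB

77.1


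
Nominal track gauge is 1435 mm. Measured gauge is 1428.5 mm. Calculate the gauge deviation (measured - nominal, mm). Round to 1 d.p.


Deviation = measured - nominal
Deviation = 1428.5 - 1435
Deviation = -6.5 mm

-6.5


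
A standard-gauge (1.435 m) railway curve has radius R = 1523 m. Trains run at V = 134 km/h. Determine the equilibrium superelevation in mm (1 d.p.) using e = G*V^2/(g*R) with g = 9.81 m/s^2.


Convert speed: V = 134 / 3.6 = 37.2222 m/s
Apply formula: e = 1.435 * 37.2222^2 / (9.81 * 1523)
e = 1.435 * 1385.4938 / 14940.63
e = 0.133072 m = 133.1 mm

133.1


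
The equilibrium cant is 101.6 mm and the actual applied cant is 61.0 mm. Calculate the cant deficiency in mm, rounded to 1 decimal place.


Cant deficiency = equilibrium cant - actual cant
CD = 101.6 - 61.0
CD = 40.6 mm

40.6


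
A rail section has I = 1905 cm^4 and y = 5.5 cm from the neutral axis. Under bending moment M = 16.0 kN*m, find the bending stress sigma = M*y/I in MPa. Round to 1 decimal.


Convert units:
M = 16.0 kN*m = 16000000 N*mm
y = 5.5 cm = 55 mm
I = 1905 cm^4 = 19050000 mm^4
sigma = 16000000 * 55 / 19050000
sigma = 46.2 MPa

46.2


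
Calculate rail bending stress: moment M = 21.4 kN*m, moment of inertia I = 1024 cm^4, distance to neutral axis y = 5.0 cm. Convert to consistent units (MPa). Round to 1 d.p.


Convert units:
M = 21.4 kN*m = 21400000 N*mm
y = 5.0 cm = 50 mm
I = 1024 cm^4 = 10240000 mm^4
sigma = 21400000 * 50 / 10240000
sigma = 104.5 MPa

104.5


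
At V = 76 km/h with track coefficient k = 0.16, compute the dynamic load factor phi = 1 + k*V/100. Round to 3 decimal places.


phi = 1 + k * V / 100
phi = 1 + 0.16 * 76 / 100
phi = 1 + 0.1216
phi = 1.122

1.122


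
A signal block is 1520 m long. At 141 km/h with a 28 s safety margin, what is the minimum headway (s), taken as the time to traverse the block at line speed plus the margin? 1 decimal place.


V = 141 / 3.6 = 39.1667 m/s
Block traversal time = 1520 / 39.1667 = 38.8085 s
Headway = 38.8085 + 28
Headway = 66.8 s

66.8


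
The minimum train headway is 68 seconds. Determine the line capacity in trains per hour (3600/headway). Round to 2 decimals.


Capacity = 3600 / headway
Capacity = 3600 / 68
Capacity = 52.94 trains/hour

52.94


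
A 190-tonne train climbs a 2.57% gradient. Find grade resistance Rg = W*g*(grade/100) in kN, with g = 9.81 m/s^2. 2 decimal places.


Rg = W * 9.81 * grade / 100
Rg = 190 * 9.81 * 2.57 / 100
Rg = 1863.9 * 0.0257
Rg = 47.90 kN

47.90


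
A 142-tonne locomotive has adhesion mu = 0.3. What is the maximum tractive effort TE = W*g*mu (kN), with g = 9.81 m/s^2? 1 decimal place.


TE_max = W * g * mu
TE_max = 142 * 9.81 * 0.3
TE_max = 1393.02 * 0.3
TE_max = 417.9 kN

417.9


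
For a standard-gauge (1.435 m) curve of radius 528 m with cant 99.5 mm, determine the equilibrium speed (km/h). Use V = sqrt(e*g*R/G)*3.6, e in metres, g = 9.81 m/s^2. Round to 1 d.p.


Convert cant: e = 99.5 mm = 0.0995 m
V_ms = sqrt(0.0995 * 9.81 * 528 / 1.435)
V_ms = sqrt(359.148544) = 18.9512 m/s
V = 18.9512 * 3.6 = 68.2 km/h

68.2


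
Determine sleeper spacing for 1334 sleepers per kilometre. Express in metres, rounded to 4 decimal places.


Spacing = 1000 m / number of sleepers
Spacing = 1000 / 1334
Spacing = 0.7496 m

0.7496


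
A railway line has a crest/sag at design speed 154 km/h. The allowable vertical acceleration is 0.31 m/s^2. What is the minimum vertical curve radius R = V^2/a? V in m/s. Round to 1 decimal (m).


Convert speed: V = 154 / 3.6 = 42.7778 m/s
V^2 = 1829.9383 m^2/s^2
R_v = 1829.9383 / 0.31
R_v = 5903.0 m

5903.0


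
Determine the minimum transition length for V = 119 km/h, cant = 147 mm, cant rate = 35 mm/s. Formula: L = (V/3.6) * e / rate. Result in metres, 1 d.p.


Convert speed: V = 119 / 3.6 = 33.0556 m/s
L = 33.0556 * 147 / 35
L = 4859.1667 / 35
L = 138.8 m

138.8


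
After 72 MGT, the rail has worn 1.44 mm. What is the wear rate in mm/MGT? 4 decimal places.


Wear rate = total wear / cumulative tonnage
Rate = 1.44 / 72
Rate = 0.0200 mm/MGT

0.0200


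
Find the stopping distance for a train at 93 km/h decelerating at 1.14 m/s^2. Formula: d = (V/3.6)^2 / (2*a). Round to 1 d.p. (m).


Convert speed: V = 93 / 3.6 = 25.8333 m/s
V^2 = 667.3611
d = 667.3611 / (2 * 1.14)
d = 667.3611 / 2.28
d = 292.7 m

292.7


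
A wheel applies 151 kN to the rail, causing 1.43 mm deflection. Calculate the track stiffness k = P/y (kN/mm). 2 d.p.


Track stiffness k = P / y
k = 151 / 1.43
k = 105.59 kN/mm

105.59


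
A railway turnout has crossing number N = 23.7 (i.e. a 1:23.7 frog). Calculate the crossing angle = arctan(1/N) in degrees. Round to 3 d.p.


1/N = 1/23.7 = 0.042194
angle = arctan(0.042194) = 0.042169 rad
angle = 0.042169 * 180/pi = 2.416 degrees

2.416


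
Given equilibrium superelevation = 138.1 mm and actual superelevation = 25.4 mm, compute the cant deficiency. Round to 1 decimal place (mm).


Cant deficiency = equilibrium cant - actual cant
CD = 138.1 - 25.4
CD = 112.7 mm

112.7


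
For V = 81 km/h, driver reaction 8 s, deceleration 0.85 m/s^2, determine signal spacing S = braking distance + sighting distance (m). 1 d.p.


V = 81 / 3.6 = 22.5 m/s
Braking distance = 22.5^2 / (2*0.85) = 297.7941 m
Sighting distance = 22.5 * 8 = 180.0 m
S = 297.7941 + 180.0 = 477.8 m

477.8


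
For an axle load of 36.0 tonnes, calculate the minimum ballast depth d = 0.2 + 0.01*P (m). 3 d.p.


d = 0.2 + 0.01 * 36.0
d = 0.2 + 0.36
d = 0.560 m

0.560


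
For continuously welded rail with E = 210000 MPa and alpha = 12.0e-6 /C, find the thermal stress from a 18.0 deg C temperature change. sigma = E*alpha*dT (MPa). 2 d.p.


sigma = E * alpha * dT
sigma = 210000 * 12.0e-6 * 18.0
sigma = 2.52 * 18.0
sigma = 45.36 MPa

45.36


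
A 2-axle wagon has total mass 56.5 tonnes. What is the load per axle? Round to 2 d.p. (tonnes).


Load per axle = total weight / number of axles
Load = 56.5 / 2
Load = 28.25 tonnes

28.25


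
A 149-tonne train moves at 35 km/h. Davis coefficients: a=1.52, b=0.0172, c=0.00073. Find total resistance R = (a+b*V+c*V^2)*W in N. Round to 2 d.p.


b*V = 0.0172 * 35 = 0.602
c*V^2 = 0.00073 * 1225 = 0.89425
R_per_t = 1.52 + 0.602 + 0.89425 = 3.01625 N/t
R_total = 3.01625 * 149 = 449.42 N

449.42


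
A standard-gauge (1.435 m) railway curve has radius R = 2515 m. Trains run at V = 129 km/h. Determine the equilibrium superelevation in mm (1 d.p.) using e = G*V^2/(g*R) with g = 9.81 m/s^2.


Convert speed: V = 129 / 3.6 = 35.8333 m/s
Apply formula: e = 1.435 * 35.8333^2 / (9.81 * 2515)
e = 1.435 * 1284.0278 / 24672.15
e = 0.074683 m = 74.7 mm

74.7


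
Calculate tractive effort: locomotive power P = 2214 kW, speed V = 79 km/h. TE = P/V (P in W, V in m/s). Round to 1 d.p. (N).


Convert: P = 2214 kW = 2214000 W
V = 79 / 3.6 = 21.9444 m/s
TE = 2214000 / 21.9444
TE = 100891.1 N

100891.1


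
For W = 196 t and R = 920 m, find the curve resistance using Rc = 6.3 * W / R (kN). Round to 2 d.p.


Rc = 6.3 * W / R
Rc = 6.3 * 196 / 920
Rc = 1234.8 / 920
Rc = 1.34 kN

1.34


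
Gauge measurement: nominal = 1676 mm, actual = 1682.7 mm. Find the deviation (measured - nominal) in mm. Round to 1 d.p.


Deviation = measured - nominal
Deviation = 1682.7 - 1676
Deviation = 6.7 mm

6.7


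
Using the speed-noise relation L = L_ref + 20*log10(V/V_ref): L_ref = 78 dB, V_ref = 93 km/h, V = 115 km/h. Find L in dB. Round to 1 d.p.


V/V_ref = 115 / 93 = 1.236559
log10(1.236559) = 0.092215
20 * 0.092215 = 1.8443
L = 78 + 1.8443 = 79.8 dB

79.8


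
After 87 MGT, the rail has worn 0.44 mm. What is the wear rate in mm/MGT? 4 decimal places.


Wear rate = total wear / cumulative tonnage
Rate = 0.44 / 87
Rate = 0.0051 mm/MGT

0.0051


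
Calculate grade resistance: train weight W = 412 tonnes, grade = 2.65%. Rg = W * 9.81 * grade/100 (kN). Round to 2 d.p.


Rg = W * 9.81 * grade / 100
Rg = 412 * 9.81 * 2.65 / 100
Rg = 4041.72 * 0.0265
Rg = 107.11 kN

107.11


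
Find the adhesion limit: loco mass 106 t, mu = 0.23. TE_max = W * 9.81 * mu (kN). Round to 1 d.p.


TE_max = W * g * mu
TE_max = 106 * 9.81 * 0.23
TE_max = 1039.86 * 0.23
TE_max = 239.2 kN

239.2


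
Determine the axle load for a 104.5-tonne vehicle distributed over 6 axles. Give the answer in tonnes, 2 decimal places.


Load per axle = total weight / number of axles
Load = 104.5 / 6
Load = 17.42 tonnes

17.42


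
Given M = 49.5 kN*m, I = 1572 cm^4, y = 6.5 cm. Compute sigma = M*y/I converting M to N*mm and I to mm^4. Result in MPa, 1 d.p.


Convert units:
M = 49.5 kN*m = 49500000 N*mm
y = 6.5 cm = 65 mm
I = 1572 cm^4 = 15720000 mm^4
sigma = 49500000 * 65 / 15720000
sigma = 204.7 MPa

204.7


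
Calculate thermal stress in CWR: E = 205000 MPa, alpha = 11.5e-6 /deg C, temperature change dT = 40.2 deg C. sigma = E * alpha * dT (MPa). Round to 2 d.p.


sigma = E * alpha * dT
sigma = 205000 * 11.5e-6 * 40.2
sigma = 2.3575 * 40.2
sigma = 94.77 MPa

94.77


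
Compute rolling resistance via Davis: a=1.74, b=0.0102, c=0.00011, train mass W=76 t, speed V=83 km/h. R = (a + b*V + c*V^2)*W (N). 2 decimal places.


b*V = 0.0102 * 83 = 0.8466
c*V^2 = 0.00011 * 6889 = 0.75779
R_per_t = 1.74 + 0.8466 + 0.75779 = 3.34439 N/t
R_total = 3.34439 * 76 = 254.17 N

254.17


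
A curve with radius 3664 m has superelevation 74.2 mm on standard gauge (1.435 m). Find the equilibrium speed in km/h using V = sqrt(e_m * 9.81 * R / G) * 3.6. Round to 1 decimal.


Convert cant: e = 74.2 mm = 0.0742 m
V_ms = sqrt(0.0742 * 9.81 * 3664 / 1.435)
V_ms = sqrt(1858.559532) = 43.111 m/s
V = 43.111 * 3.6 = 155.2 km/h

155.2


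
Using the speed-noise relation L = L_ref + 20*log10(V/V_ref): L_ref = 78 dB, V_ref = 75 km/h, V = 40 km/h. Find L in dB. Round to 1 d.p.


V/V_ref = 40 / 75 = 0.533333
log10(0.533333) = -0.273001
20 * -0.273001 = -5.46
L = 78 + -5.46 = 72.5 dB

72.5


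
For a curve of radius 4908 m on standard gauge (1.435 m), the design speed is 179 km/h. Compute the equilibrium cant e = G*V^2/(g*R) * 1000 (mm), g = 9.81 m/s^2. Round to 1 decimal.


Convert speed: V = 179 / 3.6 = 49.7222 m/s
Apply formula: e = 1.435 * 49.7222^2 / (9.81 * 4908)
e = 1.435 * 2472.2994 / 48147.48
e = 0.073685 m = 73.7 mm

73.7


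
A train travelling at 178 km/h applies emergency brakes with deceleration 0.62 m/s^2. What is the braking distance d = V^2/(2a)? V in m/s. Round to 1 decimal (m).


Convert speed: V = 178 / 3.6 = 49.4444 m/s
V^2 = 2444.7531
d = 2444.7531 / (2 * 0.62)
d = 2444.7531 / 1.24
d = 1971.6 m

1971.6


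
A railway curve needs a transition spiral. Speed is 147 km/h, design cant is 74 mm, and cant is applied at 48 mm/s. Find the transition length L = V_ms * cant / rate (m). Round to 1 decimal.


Convert speed: V = 147 / 3.6 = 40.8333 m/s
L = 40.8333 * 74 / 48
L = 3021.6667 / 48
L = 63.0 m

63.0


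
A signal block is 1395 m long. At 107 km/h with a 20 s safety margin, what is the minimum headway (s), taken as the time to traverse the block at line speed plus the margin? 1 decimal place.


V = 107 / 3.6 = 29.7222 m/s
Block traversal time = 1395 / 29.7222 = 46.9346 s
Headway = 46.9346 + 20
Headway = 66.9 s

66.9


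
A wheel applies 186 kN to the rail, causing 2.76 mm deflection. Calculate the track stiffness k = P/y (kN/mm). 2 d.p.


Track stiffness k = P / y
k = 186 / 2.76
k = 67.39 kN/mm

67.39


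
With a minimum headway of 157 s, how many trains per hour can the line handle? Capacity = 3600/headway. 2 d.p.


Capacity = 3600 / headway
Capacity = 3600 / 157
Capacity = 22.93 trains/hour

22.93


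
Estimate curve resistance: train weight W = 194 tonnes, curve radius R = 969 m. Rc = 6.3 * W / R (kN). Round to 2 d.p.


Rc = 6.3 * W / R
Rc = 6.3 * 194 / 969
Rc = 1222.2 / 969
Rc = 1.26 kN

1.26


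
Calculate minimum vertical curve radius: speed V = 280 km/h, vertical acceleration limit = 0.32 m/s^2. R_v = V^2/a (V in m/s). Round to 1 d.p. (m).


Convert speed: V = 280 / 3.6 = 77.7778 m/s
V^2 = 6049.3827 m^2/s^2
R_v = 6049.3827 / 0.32
R_v = 18904.3 m

18904.3


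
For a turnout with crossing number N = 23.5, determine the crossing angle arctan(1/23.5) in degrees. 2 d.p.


1/N = 1/23.5 = 0.042553
angle = arctan(0.042553) = 0.042528 rad
angle = 0.042528 * 180/pi = 2.44 degrees

2.44


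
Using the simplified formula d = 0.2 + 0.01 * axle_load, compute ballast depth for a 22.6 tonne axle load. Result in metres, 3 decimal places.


d = 0.2 + 0.01 * 22.6
d = 0.2 + 0.226
d = 0.426 m

0.426


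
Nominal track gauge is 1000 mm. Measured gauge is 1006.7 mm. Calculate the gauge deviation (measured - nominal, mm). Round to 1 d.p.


Deviation = measured - nominal
Deviation = 1006.7 - 1000
Deviation = 6.7 mm

6.7


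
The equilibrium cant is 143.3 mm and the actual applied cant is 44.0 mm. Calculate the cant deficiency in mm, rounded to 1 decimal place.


Cant deficiency = equilibrium cant - actual cant
CD = 143.3 - 44.0
CD = 99.3 mm

99.3


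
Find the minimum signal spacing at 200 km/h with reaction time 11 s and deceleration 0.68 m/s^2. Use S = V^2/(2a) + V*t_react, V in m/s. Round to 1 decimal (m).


V = 200 / 3.6 = 55.5556 m/s
Braking distance = 55.5556^2 / (2*0.68) = 2269.4263 m
Sighting distance = 55.5556 * 11 = 611.1111 m
S = 2269.4263 + 611.1111 = 2880.5 m

2880.5


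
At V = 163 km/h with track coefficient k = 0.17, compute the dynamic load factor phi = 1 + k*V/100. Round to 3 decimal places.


phi = 1 + k * V / 100
phi = 1 + 0.17 * 163 / 100
phi = 1 + 0.2771
phi = 1.277

1.277


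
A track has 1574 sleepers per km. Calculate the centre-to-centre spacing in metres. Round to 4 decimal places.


Spacing = 1000 m / number of sleepers
Spacing = 1000 / 1574
Spacing = 0.6353 m

0.6353


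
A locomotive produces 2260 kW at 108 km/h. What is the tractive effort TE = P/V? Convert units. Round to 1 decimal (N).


Convert: P = 2260 kW = 2260000 W
V = 108 / 3.6 = 30.0 m/s
TE = 2260000 / 30.0
TE = 75333.3 N

75333.3


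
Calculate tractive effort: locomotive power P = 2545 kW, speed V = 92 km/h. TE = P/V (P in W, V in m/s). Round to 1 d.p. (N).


Convert: P = 2545 kW = 2545000 W
V = 92 / 3.6 = 25.5556 m/s
TE = 2545000 / 25.5556
TE = 99587.0 N

99587.0


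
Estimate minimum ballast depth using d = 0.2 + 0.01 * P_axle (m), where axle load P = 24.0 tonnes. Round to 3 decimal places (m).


d = 0.2 + 0.01 * 24.0
d = 0.2 + 0.24
d = 0.440 m

0.440


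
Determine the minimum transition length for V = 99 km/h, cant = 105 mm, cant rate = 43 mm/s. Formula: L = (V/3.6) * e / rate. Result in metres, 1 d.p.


Convert speed: V = 99 / 3.6 = 27.5 m/s
L = 27.5 * 105 / 43
L = 2887.5 / 43
L = 67.2 m

67.2


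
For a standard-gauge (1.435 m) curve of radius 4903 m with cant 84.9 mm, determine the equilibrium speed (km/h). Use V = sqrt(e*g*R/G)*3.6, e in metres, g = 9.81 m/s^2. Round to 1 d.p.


Convert cant: e = 84.9 mm = 0.0849 m
V_ms = sqrt(0.0849 * 9.81 * 4903 / 1.435)
V_ms = sqrt(2845.684116) = 53.345 m/s
V = 53.345 * 3.6 = 192.0 km/h

192.0


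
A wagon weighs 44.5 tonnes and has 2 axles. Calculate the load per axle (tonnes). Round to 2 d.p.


Load per axle = total weight / number of axles
Load = 44.5 / 2
Load = 22.25 tonnes

22.25


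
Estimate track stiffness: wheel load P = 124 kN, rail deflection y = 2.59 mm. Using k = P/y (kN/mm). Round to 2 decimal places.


Track stiffness k = P / y
k = 124 / 2.59
k = 47.88 kN/mm

47.88


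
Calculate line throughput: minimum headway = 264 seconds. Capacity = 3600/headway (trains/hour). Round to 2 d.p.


Capacity = 3600 / headway
Capacity = 3600 / 264
Capacity = 13.64 trains/hour

13.64


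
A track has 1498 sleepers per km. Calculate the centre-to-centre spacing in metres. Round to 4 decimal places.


Spacing = 1000 m / number of sleepers
Spacing = 1000 / 1498
Spacing = 0.6676 m

0.6676


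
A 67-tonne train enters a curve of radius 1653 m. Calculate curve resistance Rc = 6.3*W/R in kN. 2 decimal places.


Rc = 6.3 * W / R
Rc = 6.3 * 67 / 1653
Rc = 422.1 / 1653
Rc = 0.26 kN

0.26


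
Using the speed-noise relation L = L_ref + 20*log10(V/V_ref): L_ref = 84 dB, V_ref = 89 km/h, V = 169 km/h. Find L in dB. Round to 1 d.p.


V/V_ref = 169 / 89 = 1.898876
log10(1.898876) = 0.278497
20 * 0.278497 = 5.5699
L = 84 + 5.5699 = 89.6 dB

89.6


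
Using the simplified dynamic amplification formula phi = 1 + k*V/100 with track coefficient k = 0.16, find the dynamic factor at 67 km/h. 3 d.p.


phi = 1 + k * V / 100
phi = 1 + 0.16 * 67 / 100
phi = 1 + 0.1072
phi = 1.107

1.107


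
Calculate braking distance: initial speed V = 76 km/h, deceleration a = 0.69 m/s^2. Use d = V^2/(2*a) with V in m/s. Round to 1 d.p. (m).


Convert speed: V = 76 / 3.6 = 21.1111 m/s
V^2 = 445.679
d = 445.679 / (2 * 0.69)
d = 445.679 / 1.38
d = 323.0 m

323.0


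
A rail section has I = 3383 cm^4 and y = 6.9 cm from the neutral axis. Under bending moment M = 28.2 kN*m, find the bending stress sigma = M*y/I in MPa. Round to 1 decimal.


Convert units:
M = 28.2 kN*m = 28200000 N*mm
y = 6.9 cm = 69 mm
I = 3383 cm^4 = 33830000 mm^4
sigma = 28200000 * 69 / 33830000
sigma = 57.5 MPa

57.5


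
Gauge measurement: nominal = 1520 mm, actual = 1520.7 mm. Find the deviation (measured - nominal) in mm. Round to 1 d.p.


Deviation = measured - nominal
Deviation = 1520.7 - 1520
Deviation = 0.7 mm

0.7


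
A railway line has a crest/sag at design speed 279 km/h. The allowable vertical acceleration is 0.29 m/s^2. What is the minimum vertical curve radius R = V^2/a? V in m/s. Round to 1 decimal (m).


Convert speed: V = 279 / 3.6 = 77.5 m/s
V^2 = 6006.25 m^2/s^2
R_v = 6006.25 / 0.29
R_v = 20711.2 m

20711.2


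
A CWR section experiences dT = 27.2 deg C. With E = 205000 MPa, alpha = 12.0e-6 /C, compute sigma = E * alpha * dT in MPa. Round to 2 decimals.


sigma = E * alpha * dT
sigma = 205000 * 12.0e-6 * 27.2
sigma = 2.46 * 27.2
sigma = 66.91 MPa

66.91


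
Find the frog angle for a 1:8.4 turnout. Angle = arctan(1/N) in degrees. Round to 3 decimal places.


1/N = 1/8.4 = 0.119048
angle = arctan(0.119048) = 0.11849 rad
angle = 0.11849 * 180/pi = 6.789 degrees

6.789


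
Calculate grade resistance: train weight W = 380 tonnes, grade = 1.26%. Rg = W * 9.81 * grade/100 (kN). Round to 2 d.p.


Rg = W * 9.81 * grade / 100
Rg = 380 * 9.81 * 1.26 / 100
Rg = 3727.8 * 0.0126
Rg = 46.97 kN

46.97


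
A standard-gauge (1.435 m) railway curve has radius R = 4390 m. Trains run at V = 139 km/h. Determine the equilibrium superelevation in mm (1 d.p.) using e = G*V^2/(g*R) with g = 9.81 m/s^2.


Convert speed: V = 139 / 3.6 = 38.6111 m/s
Apply formula: e = 1.435 * 38.6111^2 / (9.81 * 4390)
e = 1.435 * 1490.8179 / 43065.9
e = 0.049676 m = 49.7 mm

49.7


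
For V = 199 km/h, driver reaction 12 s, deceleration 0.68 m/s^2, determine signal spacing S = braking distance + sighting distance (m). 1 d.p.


V = 199 / 3.6 = 55.2778 m/s
Braking distance = 55.2778^2 / (2*0.68) = 2246.7888 m
Sighting distance = 55.2778 * 12 = 663.3333 m
S = 2246.7888 + 663.3333 = 2910.1 m

2910.1


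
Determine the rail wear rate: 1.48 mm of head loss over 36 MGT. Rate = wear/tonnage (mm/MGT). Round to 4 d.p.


Wear rate = total wear / cumulative tonnage
Rate = 1.48 / 36
Rate = 0.0411 mm/MGT

0.0411


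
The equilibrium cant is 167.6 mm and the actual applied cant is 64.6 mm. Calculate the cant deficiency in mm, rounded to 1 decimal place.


Cant deficiency = equilibrium cant - actual cant
CD = 167.6 - 64.6
CD = 103.0 mm

103.0


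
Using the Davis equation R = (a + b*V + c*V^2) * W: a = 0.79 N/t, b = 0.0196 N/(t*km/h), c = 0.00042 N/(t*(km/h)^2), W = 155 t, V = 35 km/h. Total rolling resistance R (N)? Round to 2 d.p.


b*V = 0.0196 * 35 = 0.686
c*V^2 = 0.00042 * 1225 = 0.5145
R_per_t = 0.79 + 0.686 + 0.5145 = 1.9905 N/t
R_total = 1.9905 * 155 = 308.53 N

308.53


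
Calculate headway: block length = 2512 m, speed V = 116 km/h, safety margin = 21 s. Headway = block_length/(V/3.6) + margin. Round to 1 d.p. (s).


V = 116 / 3.6 = 32.2222 m/s
Block traversal time = 2512 / 32.2222 = 77.9586 s
Headway = 77.9586 + 21
Headway = 99.0 s

99.0


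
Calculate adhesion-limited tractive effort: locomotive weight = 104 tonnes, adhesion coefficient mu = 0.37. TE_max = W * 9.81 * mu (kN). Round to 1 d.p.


TE_max = W * g * mu
TE_max = 104 * 9.81 * 0.37
TE_max = 1020.24 * 0.37
TE_max = 377.5 kN

377.5


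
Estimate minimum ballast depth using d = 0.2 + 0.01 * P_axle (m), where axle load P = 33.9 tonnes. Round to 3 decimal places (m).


d = 0.2 + 0.01 * 33.9
d = 0.2 + 0.339
d = 0.539 m

0.539


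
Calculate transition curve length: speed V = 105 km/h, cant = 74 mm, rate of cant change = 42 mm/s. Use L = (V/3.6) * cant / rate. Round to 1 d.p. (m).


Convert speed: V = 105 / 3.6 = 29.1667 m/s
L = 29.1667 * 74 / 42
L = 2158.3333 / 42
L = 51.4 m

51.4


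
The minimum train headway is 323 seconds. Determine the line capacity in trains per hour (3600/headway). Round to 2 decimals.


Capacity = 3600 / headway
Capacity = 3600 / 323
Capacity = 11.15 trains/hour

11.15


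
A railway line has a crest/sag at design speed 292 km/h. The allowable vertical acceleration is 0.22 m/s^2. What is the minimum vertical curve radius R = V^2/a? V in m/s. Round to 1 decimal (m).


Convert speed: V = 292 / 3.6 = 81.1111 m/s
V^2 = 6579.0123 m^2/s^2
R_v = 6579.0123 / 0.22
R_v = 29904.6 m

29904.6


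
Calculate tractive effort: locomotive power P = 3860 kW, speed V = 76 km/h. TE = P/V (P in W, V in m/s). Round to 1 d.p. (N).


Convert: P = 3860 kW = 3860000 W
V = 76 / 3.6 = 21.1111 m/s
TE = 3860000 / 21.1111
TE = 182842.1 N

182842.1


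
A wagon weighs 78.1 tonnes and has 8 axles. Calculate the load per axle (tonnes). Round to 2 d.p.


Load per axle = total weight / number of axles
Load = 78.1 / 8
Load = 9.76 tonnes

9.76


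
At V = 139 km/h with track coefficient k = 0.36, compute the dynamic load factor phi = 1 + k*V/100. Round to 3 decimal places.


phi = 1 + k * V / 100
phi = 1 + 0.36 * 139 / 100
phi = 1 + 0.5004
phi = 1.500

1.500


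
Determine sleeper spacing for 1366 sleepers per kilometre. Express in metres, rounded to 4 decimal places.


Spacing = 1000 m / number of sleepers
Spacing = 1000 / 1366
Spacing = 0.7321 m

0.7321


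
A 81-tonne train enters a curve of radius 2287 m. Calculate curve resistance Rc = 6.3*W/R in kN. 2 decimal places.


Rc = 6.3 * W / R
Rc = 6.3 * 81 / 2287
Rc = 510.3 / 2287
Rc = 0.22 kN

0.22


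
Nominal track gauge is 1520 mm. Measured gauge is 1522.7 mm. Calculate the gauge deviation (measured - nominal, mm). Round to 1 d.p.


Deviation = measured - nominal
Deviation = 1522.7 - 1520
Deviation = 2.7 mm

2.7


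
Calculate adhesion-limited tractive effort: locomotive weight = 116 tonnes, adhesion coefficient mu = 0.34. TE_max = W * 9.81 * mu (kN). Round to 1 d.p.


TE_max = W * g * mu
TE_max = 116 * 9.81 * 0.34
TE_max = 1137.96 * 0.34
TE_max = 386.9 kN

386.9


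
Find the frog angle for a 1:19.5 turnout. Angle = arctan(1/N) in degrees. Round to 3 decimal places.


1/N = 1/19.5 = 0.051282
angle = arctan(0.051282) = 0.051237 rad
angle = 0.051237 * 180/pi = 2.936 degrees

2.936


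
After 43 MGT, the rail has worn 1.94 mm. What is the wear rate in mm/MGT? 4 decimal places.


Wear rate = total wear / cumulative tonnage
Rate = 1.94 / 43
Rate = 0.0451 mm/MGT

0.0451


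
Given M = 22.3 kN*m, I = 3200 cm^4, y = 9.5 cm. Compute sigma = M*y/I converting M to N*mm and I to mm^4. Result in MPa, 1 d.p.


Convert units:
M = 22.3 kN*m = 22300000 N*mm
y = 9.5 cm = 95 mm
I = 3200 cm^4 = 32000000 mm^4
sigma = 22300000 * 95 / 32000000
sigma = 66.2 MPa

66.2


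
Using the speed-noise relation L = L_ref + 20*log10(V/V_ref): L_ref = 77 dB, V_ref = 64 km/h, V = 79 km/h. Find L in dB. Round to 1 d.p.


V/V_ref = 79 / 64 = 1.234375
log10(1.234375) = 0.091447
20 * 0.091447 = 1.8289
L = 77 + 1.8289 = 78.8 dB

78.8


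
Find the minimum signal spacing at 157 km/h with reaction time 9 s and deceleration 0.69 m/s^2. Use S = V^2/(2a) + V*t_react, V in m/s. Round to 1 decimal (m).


V = 157 / 3.6 = 43.6111 m/s
Braking distance = 43.6111^2 / (2*0.69) = 1378.2094 m
Sighting distance = 43.6111 * 9 = 392.5 m
S = 1378.2094 + 392.5 = 1770.7 m

1770.7


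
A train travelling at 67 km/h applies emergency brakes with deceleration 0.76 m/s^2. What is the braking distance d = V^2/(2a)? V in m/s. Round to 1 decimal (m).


Convert speed: V = 67 / 3.6 = 18.6111 m/s
V^2 = 346.3735
d = 346.3735 / (2 * 0.76)
d = 346.3735 / 1.52
d = 227.9 m

227.9


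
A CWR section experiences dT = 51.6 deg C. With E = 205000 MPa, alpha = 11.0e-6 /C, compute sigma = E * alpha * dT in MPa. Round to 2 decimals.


sigma = E * alpha * dT
sigma = 205000 * 11.0e-6 * 51.6
sigma = 2.255 * 51.6
sigma = 116.36 MPa

116.36


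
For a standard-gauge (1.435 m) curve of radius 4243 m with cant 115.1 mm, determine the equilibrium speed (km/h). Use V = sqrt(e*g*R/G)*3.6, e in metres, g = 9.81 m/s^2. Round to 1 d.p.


Convert cant: e = 115.1 mm = 0.1151 m
V_ms = sqrt(0.1151 * 9.81 * 4243 / 1.435)
V_ms = sqrt(3338.608246) = 57.7807 m/s
V = 57.7807 * 3.6 = 208.0 km/h

208.0


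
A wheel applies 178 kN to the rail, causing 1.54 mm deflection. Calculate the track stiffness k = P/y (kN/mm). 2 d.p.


Track stiffness k = P / y
k = 178 / 1.54
k = 115.58 kN/mm

115.58


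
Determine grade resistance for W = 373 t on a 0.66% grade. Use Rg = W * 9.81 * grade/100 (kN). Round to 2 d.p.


Rg = W * 9.81 * grade / 100
Rg = 373 * 9.81 * 0.66 / 100
Rg = 3659.13 * 0.0066
Rg = 24.15 kN

24.15
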